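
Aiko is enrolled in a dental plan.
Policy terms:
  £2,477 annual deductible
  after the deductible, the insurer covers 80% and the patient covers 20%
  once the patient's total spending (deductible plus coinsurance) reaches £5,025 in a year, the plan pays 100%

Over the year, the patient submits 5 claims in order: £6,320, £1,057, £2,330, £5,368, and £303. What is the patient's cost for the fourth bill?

Bill 1, £6,320: deductible takes £2,477, £3,843 remains; coinsurance £3,843 × 20% = £768.60. Cost to patient: £3,245.60. OOP to date £3,245.60.
Bill 2, £1,057: 20% coinsurance on £1,057 = £211.40. Patient pays £211.40; OOP now £3,457.
Bill 3, £2,330: deductible already satisfied, so patient's share is 20% × £2,330 = £466. Patient pays £466; OOP now £3,923.
Bill 4, £5,368: 20% coinsurance on £5,368 = £1,073.60. Cost to patient: £1,073.60. OOP to date £4,996.60.

£1,073.60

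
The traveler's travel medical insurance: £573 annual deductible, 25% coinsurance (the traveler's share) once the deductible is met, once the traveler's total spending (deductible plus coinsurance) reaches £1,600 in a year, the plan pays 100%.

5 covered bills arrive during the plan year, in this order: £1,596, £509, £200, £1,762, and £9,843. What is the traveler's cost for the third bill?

Claim 1 — £1,596: £573 to deductible, leaving £1,023; coinsurance £1,023 × 25% = £255.75. Traveler pays £828.75; OOP now £828.75.
Claim 2 — £509: 25% coinsurance on £509 = £127.25. Cost to traveler: £127.25. OOP to date £956.
Claim 3 — £200: deductible already satisfied, so traveler's share is 25% × £200 = £50. Traveler pays £50; OOP now £1,006.

£50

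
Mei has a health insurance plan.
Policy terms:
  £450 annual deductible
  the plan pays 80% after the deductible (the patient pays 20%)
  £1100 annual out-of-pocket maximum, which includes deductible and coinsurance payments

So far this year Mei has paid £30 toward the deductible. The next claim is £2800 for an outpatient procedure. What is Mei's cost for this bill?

Remaining deductible: £450 − £30 = £420.
That leaves £2800 − £420 = £2380 for coinsurance.
20% of £2380 = £476 falls to the patient.
So the patient owes £420 + £476 = £896 before any cap.
Cumulative spending £30 + £896 = £926 stays under the £1100 maximum.

£896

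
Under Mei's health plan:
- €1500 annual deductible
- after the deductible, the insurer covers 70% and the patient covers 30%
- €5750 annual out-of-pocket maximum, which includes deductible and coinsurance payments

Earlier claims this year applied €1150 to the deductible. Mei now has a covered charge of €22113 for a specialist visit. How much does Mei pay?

€4600

Remaining deductible: €1500 − €1150 = €350.
The remaining €21763 (= €22113 − €350) moves to coinsurance.
Patient's 30% share of €21763 is €6528.90.
That puts the patient's cost at €350 + €6528.90 = €6878.90 before any cap.
That would bring total out-of-pocket to €8028.90, past the €5750 cap. The patient is capped at €5750 − €1150 = €4600 on this claim.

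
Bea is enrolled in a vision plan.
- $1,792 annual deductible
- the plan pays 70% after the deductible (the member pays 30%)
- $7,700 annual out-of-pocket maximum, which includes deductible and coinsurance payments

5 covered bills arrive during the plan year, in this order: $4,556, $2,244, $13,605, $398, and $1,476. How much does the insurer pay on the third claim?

Bill 1, $4,556: $1,792 to deductible, leaving $2,764; coinsurance $2,764 × 30% = $829.20. Member owes $2,621.20 (running OOP $2,621.20). Plan pays $4,556 − $2,621.20 = $1,934.80.
Bill 2, $2,244: deductible already satisfied, so member's share is 30% × $2,244 = $673.20. Member owes $673.20 (running OOP $3,294.40). Insurer: $2,244 − $673.20 = $1,570.80.
Bill 3, $13,605: deductible met; 30% of $13,605 = $4,081.50. Member owes $4,081.50 (running OOP $7,375.90). Insurer: $13,605 − $4,081.50 = $9,523.50.

$9,523.50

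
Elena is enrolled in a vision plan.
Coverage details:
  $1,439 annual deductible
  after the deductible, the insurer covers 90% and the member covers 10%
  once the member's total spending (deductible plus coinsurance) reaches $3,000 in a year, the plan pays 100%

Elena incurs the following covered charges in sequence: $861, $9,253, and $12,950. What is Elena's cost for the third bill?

$693.50

Claim 1 — $861: fully absorbed by the deductible. Member owes $861 (running OOP $861).
Claim 2 — $9,253: $578 finishes the deductible; $8,675 goes to coinsurance; member's 10% is $867.50. Member owes $1,445.50 (running OOP $2,306.50).
Claim 3 — $12,950: deductible already satisfied, so member's share is 10% × $12,950 = $1,295. Adding that to $2,306.50 gives $3,601.50, past the $3,000 cap; member pays only $3,000 − $2,306.50 = $693.50.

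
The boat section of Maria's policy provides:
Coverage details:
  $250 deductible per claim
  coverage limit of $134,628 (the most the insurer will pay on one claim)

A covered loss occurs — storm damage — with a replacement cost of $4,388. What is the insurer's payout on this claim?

$4,138

Less the $250 deductible: $4,388 − $250 = $4,138.
$4,138 ≤ $134,628, so the limit doesn't bind; insurer pays $4,138.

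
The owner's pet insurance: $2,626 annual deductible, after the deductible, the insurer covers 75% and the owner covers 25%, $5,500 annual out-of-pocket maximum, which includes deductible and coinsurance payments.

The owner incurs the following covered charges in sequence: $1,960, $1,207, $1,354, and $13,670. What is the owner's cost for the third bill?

Claim 1 — $1,960: all of it applies to the deductible. Owner owes $1,960 (running OOP $1,960).
Claim 2 — $1,207: $666 finishes the deductible; $541 goes to coinsurance; owner's 25% is $135.25. Owner owes $801.25 (running OOP $2,761.25).
Claim 3 — $1,354: deductible met; 25% of $1,354 = $338.50. Owner pays $338.50; OOP now $3,099.75.

$338.50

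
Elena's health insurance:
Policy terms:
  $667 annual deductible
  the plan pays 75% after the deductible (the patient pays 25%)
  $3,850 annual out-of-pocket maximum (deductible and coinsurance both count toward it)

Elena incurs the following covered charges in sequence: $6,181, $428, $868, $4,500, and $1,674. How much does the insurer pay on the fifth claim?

$1,318.50

Bill 1, $6,181: $667 to deductible, leaving $5,514; coinsurance $5,514 × 25% = $1,378.50. Patient pays $2,045.50; OOP now $2,045.50. Insurer: $6,181 − $2,045.50 = $4,135.50.
Bill 2, $428: deductible met; 25% of $428 = $107. Patient pays $107; OOP now $2,152.50. Insurer: $428 − $107 = $321.
Bill 3, $868: deductible already satisfied, so patient's share is 25% × $868 = $217. Patient pays $217; OOP now $2,369.50. Insurer: $868 − $217 = $651.
Bill 4, $4,500: 25% coinsurance on $4,500 = $1,125. Cost to patient: $1,125. OOP to date $3,494.50. Plan pays $4,500 − $1,125 = $3,375.
Bill 5, $1,674: deductible already satisfied, so patient's share is 25% × $1,674 = $418.50. Adding that to $3,494.50 gives $3,913, past the $3,850 cap; patient pays only $3,850 − $3,494.50 = $355.50. Plan pays $1,674 − $355.50 = $1,318.50.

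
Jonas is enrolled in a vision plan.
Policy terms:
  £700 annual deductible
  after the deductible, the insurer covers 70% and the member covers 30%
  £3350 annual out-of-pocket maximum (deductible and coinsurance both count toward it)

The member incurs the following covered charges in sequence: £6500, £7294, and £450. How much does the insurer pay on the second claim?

£6384

#1 (£6500): £700 finishes the deductible; £5800 goes to coinsurance; member's 30% is £1740. Member pays £2440; OOP now £2440. Insurer: £6500 − £2440 = £4060.
#2 (£7294): deductible met; 30% of £7294 = £2188.20. Adding that to £2440 gives £4628.20, past the £3350 cap; member pays only £3350 − £2440 = £910. Insurer: £7294 − £910 = £6384.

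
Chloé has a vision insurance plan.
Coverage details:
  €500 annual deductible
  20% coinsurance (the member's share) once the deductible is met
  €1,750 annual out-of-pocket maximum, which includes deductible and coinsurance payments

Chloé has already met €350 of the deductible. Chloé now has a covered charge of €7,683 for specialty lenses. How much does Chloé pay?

€1,400

€350 of the €500 deductible is already met, leaving €150.
The remaining €7,533 (= €7,683 − €150) moves to coinsurance.
Coinsurance: €7,533 × 20% = €1,506.60.
That puts the member's cost at €150 + €1,506.60 = €1,656.60 before any cap.
Adding €1,656.60 to the €350 already spent would give €2,006.60, which exceeds the €1,750 cap; the member pays just €1,750 − €350 = €1,400.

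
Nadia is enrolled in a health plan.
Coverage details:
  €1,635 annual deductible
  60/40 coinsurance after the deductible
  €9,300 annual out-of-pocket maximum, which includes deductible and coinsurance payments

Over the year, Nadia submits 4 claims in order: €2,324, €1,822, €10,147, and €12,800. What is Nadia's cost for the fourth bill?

€2,601.80

Claim 1 (€2,324): €1,635 finishes the deductible; €689 goes to coinsurance; coinsurance €689 × 40% = €275.60. Cost to patient: €1,910.60. OOP to date €1,910.60.
Claim 2 (€1,822): 40% coinsurance on €1,822 = €728.80. Patient pays €728.80; OOP now €2,639.40.
Claim 3 (€10,147): deductible met; 40% of €10,147 = €4,058.80. Patient owes €4,058.80 (running OOP €6,698.20).
Claim 4 (€12,800): 40% coinsurance on €12,800 = €5,120. Adding that to €6,698.20 gives €11,818.20, past the €9,300 cap; patient pays only €9,300 − €6,698.20 = €2,601.80.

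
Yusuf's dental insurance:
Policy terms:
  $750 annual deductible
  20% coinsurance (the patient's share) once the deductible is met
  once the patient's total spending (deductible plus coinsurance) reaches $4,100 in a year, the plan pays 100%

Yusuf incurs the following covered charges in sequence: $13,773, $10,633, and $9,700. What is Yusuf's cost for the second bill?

$745.40

Claim 1 ($13,773): $750 finishes the deductible; $13,023 goes to coinsurance; coinsurance $13,023 × 20% = $2,604.60. Cost to patient: $3,354.60. OOP to date $3,354.60.
Claim 2 ($10,633): deductible met; 20% of $10,633 = $2,126.60. Adding that to $3,354.60 gives $5,481.20, past the $4,100 cap; patient pays only $4,100 − $3,354.60 = $745.40.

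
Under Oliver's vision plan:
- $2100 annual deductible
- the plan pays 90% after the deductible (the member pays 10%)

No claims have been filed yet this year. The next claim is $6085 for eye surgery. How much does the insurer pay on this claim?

$3586.50

Deductible not yet touched, so the first $2100 of the bill goes to the deductible.
The remaining $3985 (= $6085 − $2100) moves to coinsurance.
Coinsurance: $3985 × 10% = $398.50.
So the member owes $2100 + $398.50 = $2498.50.
The insurer covers the remainder: $6085 − $2498.50 = $3586.50.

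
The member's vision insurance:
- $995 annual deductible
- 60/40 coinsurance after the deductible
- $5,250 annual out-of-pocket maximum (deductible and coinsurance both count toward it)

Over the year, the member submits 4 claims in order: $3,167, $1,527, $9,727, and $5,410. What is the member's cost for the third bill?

Bill 1, $3,167: $995 finishes the deductible; $2,172 goes to coinsurance; member's 40% is $868.80. Member owes $1,863.80 (running OOP $1,863.80).
Bill 2, $1,527: deductible already satisfied, so member's share is 40% × $1,527 = $610.80. Member owes $610.80 (running OOP $2,474.60).
Bill 3, $9,727: deductible already satisfied, so member's share is 40% × $9,727 = $3,890.80. OOP would hit $6,365.40 > $5,250, so the cap limits the member to $5,250 − $2,474.60 = $2,775.40.

$2,775.40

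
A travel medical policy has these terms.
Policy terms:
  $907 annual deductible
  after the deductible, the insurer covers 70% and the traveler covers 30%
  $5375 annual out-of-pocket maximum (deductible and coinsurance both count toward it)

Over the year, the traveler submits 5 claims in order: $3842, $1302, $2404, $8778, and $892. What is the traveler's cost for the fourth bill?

Bill 1, $3842: $907 finishes the deductible; $2935 goes to coinsurance; traveler's 30% is $880.50. Traveler pays $1787.50; OOP now $1787.50.
Bill 2, $1302: deductible already satisfied, so traveler's share is 30% × $1302 = $390.60. Cost to traveler: $390.60. OOP to date $2178.10.
Bill 3, $2404: 30% coinsurance on $2404 = $721.20. Cost to traveler: $721.20. OOP to date $2899.30.
Bill 4, $8778: deductible met; 30% of $8778 = $2633.40. That would push OOP to $5532.70, over the $5375 cap, so traveler pays $5375 − $2899.30 = $2475.70.

$2475.70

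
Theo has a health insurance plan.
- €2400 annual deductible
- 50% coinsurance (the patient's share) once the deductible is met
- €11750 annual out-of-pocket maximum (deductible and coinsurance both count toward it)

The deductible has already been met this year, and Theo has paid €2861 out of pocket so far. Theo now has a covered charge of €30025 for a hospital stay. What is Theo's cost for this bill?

With the deductible met, the entire €30025 is subject to coinsurance.
Patient's 50% share of €30025 is €15012.50.
Adding €15012.50 to the €2861 already spent would give €17873.50, which exceeds the €11750 cap; the patient pays just €11750 − €2861 = €8889.

€8889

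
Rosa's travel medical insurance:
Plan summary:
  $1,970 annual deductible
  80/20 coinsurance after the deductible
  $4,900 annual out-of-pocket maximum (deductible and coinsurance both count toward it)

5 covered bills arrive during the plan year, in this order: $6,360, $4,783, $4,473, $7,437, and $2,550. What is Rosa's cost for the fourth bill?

Claim 1 ($6,360): $1,970 to deductible, leaving $4,390; traveler's 20% is $878. Traveler pays $2,848; OOP now $2,848.
Claim 2 ($4,783): deductible already satisfied, so traveler's share is 20% × $4,783 = $956.60. Cost to traveler: $956.60. OOP to date $3,804.60.
Claim 3 ($4,473): deductible already satisfied, so traveler's share is 20% × $4,473 = $894.60. Cost to traveler: $894.60. OOP to date $4,699.20.
Claim 4 ($7,437): deductible met; 20% of $7,437 = $1,487.40. Adding that to $4,699.20 gives $6,186.60, past the $4,900 cap; traveler pays only $4,900 − $4,699.20 = $200.80.

$200.80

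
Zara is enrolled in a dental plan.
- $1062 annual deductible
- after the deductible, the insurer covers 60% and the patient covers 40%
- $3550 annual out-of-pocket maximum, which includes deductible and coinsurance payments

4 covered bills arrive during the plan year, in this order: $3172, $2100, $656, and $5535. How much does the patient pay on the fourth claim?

$541.60

Claim 1 — $3172: $1062 finishes the deductible; $2110 goes to coinsurance; coinsurance $2110 × 40% = $844. Cost to patient: $1906. OOP to date $1906.
Claim 2 — $2100: 40% coinsurance on $2100 = $840. Cost to patient: $840. OOP to date $2746.
Claim 3 — $656: 40% coinsurance on $656 = $262.40. Patient owes $262.40 (running OOP $3008.40).
Claim 4 — $5535: deductible already satisfied, so patient's share is 40% × $5535 = $2214. OOP would hit $5222.40 > $3550, so the cap limits the patient to $3550 − $3008.40 = $541.60.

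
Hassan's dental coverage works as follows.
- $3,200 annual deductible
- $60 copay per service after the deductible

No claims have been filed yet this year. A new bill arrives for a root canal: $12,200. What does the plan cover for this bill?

Deductible not yet touched, so the first $3,200 of the bill goes to the deductible.
That leaves $12,200 − $3,200 = $9,000 for the copay.
Copay on this service: $60.
That puts the patient's cost at $3,200 + $60 = $3,260.
The plan picks up $12,200 − $3,260 = $8,940.

$8,940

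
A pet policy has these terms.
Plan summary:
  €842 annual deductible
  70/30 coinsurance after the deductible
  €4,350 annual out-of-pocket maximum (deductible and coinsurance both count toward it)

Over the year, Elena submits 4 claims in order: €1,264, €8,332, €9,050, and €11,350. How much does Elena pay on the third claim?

Claim 1 — €1,264: deductible takes €842, €422 remains; coinsurance €422 × 30% = €126.60. Owner pays €968.60; OOP now €968.60.
Claim 2 — €8,332: deductible already satisfied, so owner's share is 30% × €8,332 = €2,499.60. Owner pays €2,499.60; OOP now €3,468.20.
Claim 3 — €9,050: deductible met; 30% of €9,050 = €2,715. Adding that to €3,468.20 gives €6,183.20, past the €4,350 cap; owner pays only €4,350 − €3,468.20 = €881.80.

€881.80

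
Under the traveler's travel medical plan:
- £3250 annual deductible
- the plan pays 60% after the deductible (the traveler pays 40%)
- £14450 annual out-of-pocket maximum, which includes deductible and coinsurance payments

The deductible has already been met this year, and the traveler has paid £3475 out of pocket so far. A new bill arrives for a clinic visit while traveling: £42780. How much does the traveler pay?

£10975

The deductible is already satisfied, so the full bill goes to coinsurance.
40% of £42780 = £17112 falls to the traveler.
Year-to-date out-of-pocket would reach £3475 + £17112 = £20587, above the £14450 maximum, so the traveler pays only £14450 − £3475 = £10975.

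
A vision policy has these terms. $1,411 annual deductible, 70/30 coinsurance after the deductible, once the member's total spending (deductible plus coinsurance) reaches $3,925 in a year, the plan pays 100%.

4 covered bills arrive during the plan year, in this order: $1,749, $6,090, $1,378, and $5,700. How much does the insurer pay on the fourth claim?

$5,527.80

Bill 1, $1,749: deductible takes $1,411, $338 remains; 30% of $338 = $101.40. Cost to member: $1,512.40. OOP to date $1,512.40. Plan pays $1,749 − $1,512.40 = $236.60.
Bill 2, $6,090: 30% coinsurance on $6,090 = $1,827. Member pays $1,827; OOP now $3,339.40. Insurer: $6,090 − $1,827 = $4,263.
Bill 3, $1,378: deductible met; 30% of $1,378 = $413.40. Member pays $413.40; OOP now $3,752.80. Insurer: $1,378 − $413.40 = $964.60.
Bill 4, $5,700: deductible already satisfied, so member's share is 30% × $5,700 = $1,710. That would push OOP to $5,462.80, over the $3,925 cap, so member pays $3,925 − $3,752.80 = $172.20. Insurer: $5,700 − $172.20 = $5,527.80.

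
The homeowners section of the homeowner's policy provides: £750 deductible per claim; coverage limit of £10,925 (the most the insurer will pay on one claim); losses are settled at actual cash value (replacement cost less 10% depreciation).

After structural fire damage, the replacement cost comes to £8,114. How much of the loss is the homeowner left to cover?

£1,561.40

At 10% depreciation, ACV = £8,114 − £811.40 = £7,302.60.
Less the £750 deductible: £7,302.60 − £750 = £6,552.60.
That's under the £10,925 cap, so the insurer reimburses the full £6,552.60.
Homeowner's share is the uncovered remainder: £8,114 − £6,552.60 = £1,561.40.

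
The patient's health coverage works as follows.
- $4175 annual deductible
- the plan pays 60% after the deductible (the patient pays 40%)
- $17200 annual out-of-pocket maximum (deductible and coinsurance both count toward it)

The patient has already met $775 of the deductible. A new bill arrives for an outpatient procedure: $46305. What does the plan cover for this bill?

$775 of the $4175 deductible is already met, leaving $3400.
That leaves $46305 − $3400 = $42905 for coinsurance.
Coinsurance: $42905 × 40% = $17162.
That puts the patient's cost at $3400 + $17162 = $20562 before any cap.
Year-to-date out-of-pocket would reach $775 + $20562 = $21337, above the $17200 maximum, so the patient pays only $17200 − $775 = $16425.
The insurer covers the remainder: $46305 − $16425 = $29880.

$29880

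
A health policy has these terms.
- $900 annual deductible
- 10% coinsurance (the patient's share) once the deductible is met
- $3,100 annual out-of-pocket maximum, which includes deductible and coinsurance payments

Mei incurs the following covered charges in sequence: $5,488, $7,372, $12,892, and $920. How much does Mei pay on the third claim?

Claim 1 ($5,488): $900 to deductible, leaving $4,588; coinsurance $4,588 × 10% = $458.80. Patient owes $1,358.80 (running OOP $1,358.80).
Claim 2 ($7,372): deductible already satisfied, so patient's share is 10% × $7,372 = $737.20. Cost to patient: $737.20. OOP to date $2,096.
Claim 3 ($12,892): 10% coinsurance on $12,892 = $1,289.20. Adding that to $2,096 gives $3,385.20, past the $3,100 cap; patient pays only $3,100 − $2,096 = $1,004.

$1,004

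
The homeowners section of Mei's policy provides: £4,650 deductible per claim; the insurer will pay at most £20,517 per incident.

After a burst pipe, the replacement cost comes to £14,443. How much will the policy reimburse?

After the deductible, £14,443 − £4,650 = £9,793 remains.
That's under the £20,517 cap, so the insurer reimburses the full £9,793.

£9,793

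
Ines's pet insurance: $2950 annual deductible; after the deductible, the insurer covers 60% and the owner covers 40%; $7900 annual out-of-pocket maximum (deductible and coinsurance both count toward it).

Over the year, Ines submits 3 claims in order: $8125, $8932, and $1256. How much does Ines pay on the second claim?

$2880

Claim 1 — $8125: $2950 to deductible, leaving $5175; 40% of $5175 = $2070. Cost to owner: $5020. OOP to date $5020.
Claim 2 — $8932: 40% coinsurance on $8932 = $3572.80. OOP would hit $8592.80 > $7900, so the cap limits the owner to $7900 − $5020 = $2880.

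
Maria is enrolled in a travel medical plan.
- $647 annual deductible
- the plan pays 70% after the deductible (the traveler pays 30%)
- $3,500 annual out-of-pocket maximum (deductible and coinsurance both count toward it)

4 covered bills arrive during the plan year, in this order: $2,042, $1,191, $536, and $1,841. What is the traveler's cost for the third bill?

Claim 1 ($2,042): $647 finishes the deductible; $1,395 goes to coinsurance; coinsurance $1,395 × 30% = $418.50. Traveler pays $1,065.50; OOP now $1,065.50.
Claim 2 ($1,191): 30% coinsurance on $1,191 = $357.30. Traveler pays $357.30; OOP now $1,422.80.
Claim 3 ($536): deductible met; 30% of $536 = $160.80. Traveler owes $160.80 (running OOP $1,583.60).

$160.80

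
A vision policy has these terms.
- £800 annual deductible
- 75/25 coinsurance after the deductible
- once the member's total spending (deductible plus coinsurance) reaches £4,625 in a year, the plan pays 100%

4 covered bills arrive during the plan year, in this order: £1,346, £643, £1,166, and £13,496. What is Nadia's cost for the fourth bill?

Claim 1 (£1,346): £800 to deductible, leaving £546; 25% of £546 = £136.50. Member pays £936.50; OOP now £936.50.
Claim 2 (£643): deductible already satisfied, so member's share is 25% × £643 = £160.75. Member pays £160.75; OOP now £1,097.25.
Claim 3 (£1,166): 25% coinsurance on £1,166 = £291.50. Cost to member: £291.50. OOP to date £1,388.75.
Claim 4 (£13,496): deductible already satisfied, so member's share is 25% × £13,496 = £3,374. That would push OOP to £4,762.75, over the £4,625 cap, so member pays £4,625 − £1,388.75 = £3,236.25.

£3,236.25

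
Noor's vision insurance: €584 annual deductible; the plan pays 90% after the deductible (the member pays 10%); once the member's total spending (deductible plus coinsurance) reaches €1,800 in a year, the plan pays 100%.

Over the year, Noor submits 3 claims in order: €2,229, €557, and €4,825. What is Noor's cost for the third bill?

#1 (€2,229): deductible takes €584, €1,645 remains; 10% of €1,645 = €164.50. Cost to member: €748.50. OOP to date €748.50.
#2 (€557): deductible met; 10% of €557 = €55.70. Member owes €55.70 (running OOP €804.20).
#3 (€4,825): deductible met; 10% of €4,825 = €482.50. Member owes €482.50 (running OOP €1,286.70).

€482.50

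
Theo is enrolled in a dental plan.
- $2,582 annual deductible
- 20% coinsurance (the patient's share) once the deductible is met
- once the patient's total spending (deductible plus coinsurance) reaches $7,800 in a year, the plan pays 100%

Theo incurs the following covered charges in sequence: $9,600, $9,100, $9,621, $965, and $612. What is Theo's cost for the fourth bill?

Bill 1, $9,600: $2,582 to deductible, leaving $7,018; coinsurance $7,018 × 20% = $1,403.60. Patient pays $3,985.60; OOP now $3,985.60.
Bill 2, $9,100: deductible already satisfied, so patient's share is 20% × $9,100 = $1,820. Cost to patient: $1,820. OOP to date $5,805.60.
Bill 3, $9,621: deductible already satisfied, so patient's share is 20% × $9,621 = $1,924.20. Patient owes $1,924.20 (running OOP $7,729.80).
Bill 4, $965: 20% coinsurance on $965 = $193. OOP would hit $7,922.80 > $7,800, so the cap limits the patient to $7,800 − $7,729.80 = $70.20.

$70.20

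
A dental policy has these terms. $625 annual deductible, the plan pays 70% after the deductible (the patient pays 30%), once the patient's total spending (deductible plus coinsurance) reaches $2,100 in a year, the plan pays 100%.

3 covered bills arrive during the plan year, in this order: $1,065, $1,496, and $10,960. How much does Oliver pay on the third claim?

$894.20

Claim 1 — $1,065: $625 to deductible, leaving $440; 30% of $440 = $132. Cost to patient: $757. OOP to date $757.
Claim 2 — $1,496: deductible already satisfied, so patient's share is 30% × $1,496 = $448.80. Patient pays $448.80; OOP now $1,205.80.
Claim 3 — $10,960: deductible already satisfied, so patient's share is 30% × $10,960 = $3,288. Adding that to $1,205.80 gives $4,493.80, past the $2,100 cap; patient pays only $2,100 − $1,205.80 = $894.20.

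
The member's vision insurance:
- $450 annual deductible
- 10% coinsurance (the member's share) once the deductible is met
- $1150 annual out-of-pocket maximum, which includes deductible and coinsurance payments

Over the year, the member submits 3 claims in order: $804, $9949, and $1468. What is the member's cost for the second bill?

$664.60

Claim 1 ($804): deductible takes $450, $354 remains; member's 10% is $35.40. Cost to member: $485.40. OOP to date $485.40.
Claim 2 ($9949): deductible met; 10% of $9949 = $994.90. Adding that to $485.40 gives $1480.30, past the $1150 cap; member pays only $1150 − $485.40 = $664.60.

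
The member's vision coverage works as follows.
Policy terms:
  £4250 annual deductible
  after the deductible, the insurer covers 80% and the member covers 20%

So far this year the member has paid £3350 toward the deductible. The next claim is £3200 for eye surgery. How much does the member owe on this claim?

Deductible still to meet: £4250 − £3350 = £900.
After the £900 deductible portion, £3200 − £900 = £2300 is subject to coinsurance.
20% of £2300 = £460 falls to the member.
So the member owes £900 + £460 = £1360.

£1360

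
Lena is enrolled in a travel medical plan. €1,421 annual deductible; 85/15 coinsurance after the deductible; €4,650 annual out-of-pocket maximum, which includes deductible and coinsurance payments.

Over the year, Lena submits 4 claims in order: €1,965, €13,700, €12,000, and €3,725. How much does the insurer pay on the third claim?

€10,907.60

Bill 1, €1,965: €1,421 finishes the deductible; €544 goes to coinsurance; traveler's 15% is €81.60. Traveler owes €1,502.60 (running OOP €1,502.60). Insurer: €1,965 − €1,502.60 = €462.40.
Bill 2, €13,700: deductible met; 15% of €13,700 = €2,055. Cost to traveler: €2,055. OOP to date €3,557.60. Insurer: €13,700 − €2,055 = €11,645.
Bill 3, €12,000: 15% coinsurance on €12,000 = €1,800. OOP would hit €5,357.60 > €4,650, so the cap limits the traveler to €4,650 − €3,557.60 = €1,092.40. Plan pays €12,000 − €1,092.40 = €10,907.60.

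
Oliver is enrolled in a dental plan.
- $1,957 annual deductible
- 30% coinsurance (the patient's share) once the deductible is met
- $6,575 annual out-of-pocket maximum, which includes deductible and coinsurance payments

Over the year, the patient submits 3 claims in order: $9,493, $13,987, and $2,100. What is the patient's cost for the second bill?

$2,357.20

Claim 1 — $9,493: $1,957 finishes the deductible; $7,536 goes to coinsurance; 30% of $7,536 = $2,260.80. Patient pays $4,217.80; OOP now $4,217.80.
Claim 2 — $13,987: deductible met; 30% of $13,987 = $4,196.10. Adding that to $4,217.80 gives $8,413.90, past the $6,575 cap; patient pays only $6,575 − $4,217.80 = $2,357.20.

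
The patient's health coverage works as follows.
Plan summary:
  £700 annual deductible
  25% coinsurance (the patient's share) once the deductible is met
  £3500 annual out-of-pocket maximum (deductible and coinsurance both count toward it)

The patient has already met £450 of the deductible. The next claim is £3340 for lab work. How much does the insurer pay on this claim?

£450 of the £700 deductible is already met, leaving £250.
The remaining £3090 (= £3340 − £250) moves to coinsurance.
25% of £3090 = £772.50 falls to the patient.
So the patient owes £250 + £772.50 = £1022.50 before any cap.
Year-to-date out-of-pocket becomes £450 + £1022.50 = £1472.50, still under the £3500 maximum, so no cap applies.
The plan picks up £3340 − £1022.50 = £2317.50.

£2317.50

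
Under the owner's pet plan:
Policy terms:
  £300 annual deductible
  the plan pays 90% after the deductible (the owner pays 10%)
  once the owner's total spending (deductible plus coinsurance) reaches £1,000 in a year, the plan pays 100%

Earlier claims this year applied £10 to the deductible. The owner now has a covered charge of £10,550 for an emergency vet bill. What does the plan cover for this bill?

Deductible still to meet: £300 − £10 = £290.
The remaining £10,260 (= £10,550 − £290) moves to coinsurance.
Coinsurance: £10,260 × 10% = £1,026.
So the owner owes £290 + £1,026 = £1,316 before any cap.
Adding £1,316 to the £10 already spent would give £1,326, which exceeds the £1,000 cap; the owner pays just £1,000 − £10 = £990.
Insurer pays the balance: £10,550 − £990 = £9,560.

£9,560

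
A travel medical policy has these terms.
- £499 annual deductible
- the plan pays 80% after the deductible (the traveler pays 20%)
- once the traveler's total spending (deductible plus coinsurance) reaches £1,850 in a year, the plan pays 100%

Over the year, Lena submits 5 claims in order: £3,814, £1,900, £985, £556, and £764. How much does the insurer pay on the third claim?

Claim 1 (£3,814): deductible takes £499, £3,315 remains; coinsurance £3,315 × 20% = £663. Traveler owes £1,162 (running OOP £1,162). Plan pays £3,814 − £1,162 = £2,652.
Claim 2 (£1,900): deductible met; 20% of £1,900 = £380. Cost to traveler: £380. OOP to date £1,542. Plan pays £1,900 − £380 = £1,520.
Claim 3 (£985): deductible met; 20% of £985 = £197. Traveler owes £197 (running OOP £1,739). Plan pays £985 − £197 = £788.

£788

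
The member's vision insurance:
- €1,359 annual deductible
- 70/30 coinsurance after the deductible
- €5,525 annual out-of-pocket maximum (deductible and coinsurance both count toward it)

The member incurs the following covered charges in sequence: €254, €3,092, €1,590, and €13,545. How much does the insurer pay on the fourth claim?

Claim 1 (€254): all of it applies to the deductible. Cost to member: €254. OOP to date €254. Insurer: €254 − €254 = €0.
Claim 2 (€3,092): €1,105 finishes the deductible; €1,987 goes to coinsurance; member's 30% is €596.10. Member owes €1,701.10 (running OOP €1,955.10). Insurer: €3,092 − €1,701.10 = €1,390.90.
Claim 3 (€1,590): deductible met; 30% of €1,590 = €477. Cost to member: €477. OOP to date €2,432.10. Insurer: €1,590 − €477 = €1,113.
Claim 4 (€13,545): deductible met; 30% of €13,545 = €4,063.50. That would push OOP to €6,495.60, over the €5,525 cap, so member pays €5,525 − €2,432.10 = €3,092.90. Plan pays €13,545 − €3,092.90 = €10,452.10.

€10,452.10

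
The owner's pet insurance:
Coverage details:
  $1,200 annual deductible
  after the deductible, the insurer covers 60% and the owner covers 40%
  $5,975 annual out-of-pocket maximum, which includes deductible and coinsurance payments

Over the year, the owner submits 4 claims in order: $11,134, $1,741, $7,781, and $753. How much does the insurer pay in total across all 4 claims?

$15,434

Claim 1 ($11,134): deductible takes $1,200, $9,934 remains; coinsurance $9,934 × 40% = $3,973.60. Cost to owner: $5,173.60. OOP to date $5,173.60. Plan pays $11,134 − $5,173.60 = $5,960.40.
Claim 2 ($1,741): deductible met; 40% of $1,741 = $696.40. Owner pays $696.40; OOP now $5,870. Insurer: $1,741 − $696.40 = $1,044.60.
Claim 3 ($7,781): 40% coinsurance on $7,781 = $3,112.40. OOP would hit $8,982.40 > $5,975, so the cap limits the owner to $5,975 − $5,870 = $105. Plan pays $7,781 − $105 = $7,676.
Claim 4 ($753): deductible met; 40% of $753 = $301.20. OOP would hit $6,276.20 > $5,975, so the cap limits the owner to $5,975 − $5,975 = $0. Insurer: $753 − $0 = $753.
Insurer total = bills − owner's total = $21,409 − $5,975 = $15,434.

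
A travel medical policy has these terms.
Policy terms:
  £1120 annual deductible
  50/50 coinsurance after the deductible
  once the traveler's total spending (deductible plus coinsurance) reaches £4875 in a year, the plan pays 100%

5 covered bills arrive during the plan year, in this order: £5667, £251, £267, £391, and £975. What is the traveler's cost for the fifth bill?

£487.50

Claim 1 — £5667: £1120 to deductible, leaving £4547; 50% of £4547 = £2273.50. Cost to traveler: £3393.50. OOP to date £3393.50.
Claim 2 — £251: deductible already satisfied, so traveler's share is 50% × £251 = £125.50. Cost to traveler: £125.50. OOP to date £3519.
Claim 3 — £267: deductible already satisfied, so traveler's share is 50% × £267 = £133.50. Cost to traveler: £133.50. OOP to date £3652.50.
Claim 4 — £391: deductible already satisfied, so traveler's share is 50% × £391 = £195.50. Traveler pays £195.50; OOP now £3848.
Claim 5 — £975: deductible already satisfied, so traveler's share is 50% × £975 = £487.50. Traveler pays £487.50; OOP now £4335.50.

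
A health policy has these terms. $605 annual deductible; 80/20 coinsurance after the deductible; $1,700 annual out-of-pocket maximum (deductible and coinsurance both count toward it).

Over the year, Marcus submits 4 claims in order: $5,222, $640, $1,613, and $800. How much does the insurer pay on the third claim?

Claim 1 — $5,222: $605 finishes the deductible; $4,617 goes to coinsurance; patient's 20% is $923.40. Cost to patient: $1,528.40. OOP to date $1,528.40. Plan pays $5,222 − $1,528.40 = $3,693.60.
Claim 2 — $640: deductible already satisfied, so patient's share is 20% × $640 = $128. Patient pays $128; OOP now $1,656.40. Insurer: $640 − $128 = $512.
Claim 3 — $1,613: 20% coinsurance on $1,613 = $322.60. That would push OOP to $1,979, over the $1,700 cap, so patient pays $1,700 − $1,656.40 = $43.60. Insurer: $1,613 − $43.60 = $1,569.40.

$1,569.40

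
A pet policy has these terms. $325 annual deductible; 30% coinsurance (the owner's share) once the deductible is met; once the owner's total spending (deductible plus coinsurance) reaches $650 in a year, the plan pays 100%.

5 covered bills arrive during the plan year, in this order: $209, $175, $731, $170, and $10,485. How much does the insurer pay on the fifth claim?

$10,448

Bill 1, $209: all of it applies to the deductible. Cost to owner: $209. OOP to date $209. Plan pays $209 − $209 = $0.
Bill 2, $175: $116 finishes the deductible; $59 goes to coinsurance; 30% of $59 = $17.70. Owner owes $133.70 (running OOP $342.70). Plan pays $175 − $133.70 = $41.30.
Bill 3, $731: 30% coinsurance on $731 = $219.30. Cost to owner: $219.30. OOP to date $562. Plan pays $731 − $219.30 = $511.70.
Bill 4, $170: deductible already satisfied, so owner's share is 30% × $170 = $51. Cost to owner: $51. OOP to date $613. Plan pays $170 − $51 = $119.
Bill 5, $10,485: 30% coinsurance on $10,485 = $3,145.50. That would push OOP to $3,758.50, over the $650 cap, so owner pays $650 − $613 = $37. Insurer: $10,485 − $37 = $10,448.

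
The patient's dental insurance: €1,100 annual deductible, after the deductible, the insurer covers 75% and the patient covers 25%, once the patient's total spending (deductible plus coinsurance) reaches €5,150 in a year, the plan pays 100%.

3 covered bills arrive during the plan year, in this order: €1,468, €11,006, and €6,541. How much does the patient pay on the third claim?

#1 (€1,468): €1,100 to deductible, leaving €368; coinsurance €368 × 25% = €92. Patient owes €1,192 (running OOP €1,192).
#2 (€11,006): 25% coinsurance on €11,006 = €2,751.50. Cost to patient: €2,751.50. OOP to date €3,943.50.
#3 (€6,541): deductible met; 25% of €6,541 = €1,635.25. That would push OOP to €5,578.75, over the €5,150 cap, so patient pays €5,150 − €3,943.50 = €1,206.50.

€1,206.50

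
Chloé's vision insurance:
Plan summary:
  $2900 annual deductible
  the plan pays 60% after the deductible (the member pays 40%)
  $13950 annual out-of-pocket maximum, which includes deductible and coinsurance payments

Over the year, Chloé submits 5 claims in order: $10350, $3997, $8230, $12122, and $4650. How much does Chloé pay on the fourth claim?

Claim 1 — $10350: $2900 finishes the deductible; $7450 goes to coinsurance; member's 40% is $2980. Member owes $5880 (running OOP $5880).
Claim 2 — $3997: 40% coinsurance on $3997 = $1598.80. Member pays $1598.80; OOP now $7478.80.
Claim 3 — $8230: deductible already satisfied, so member's share is 40% × $8230 = $3292. Member pays $3292; OOP now $10770.80.
Claim 4 — $12122: deductible met; 40% of $12122 = $4848.80. Adding that to $10770.80 gives $15619.60, past the $13950 cap; member pays only $13950 − $10770.80 = $3179.20.

$3179.20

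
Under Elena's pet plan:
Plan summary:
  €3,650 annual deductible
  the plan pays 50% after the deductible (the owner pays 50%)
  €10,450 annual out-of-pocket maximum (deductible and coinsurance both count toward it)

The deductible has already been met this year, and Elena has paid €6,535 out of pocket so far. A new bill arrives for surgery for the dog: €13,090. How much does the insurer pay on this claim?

€9,175

The deductible is already satisfied, so the full bill goes to coinsurance.
Coinsurance: €13,090 × 50% = €6,545.
Adding €6,545 to the €6,535 already spent would give €13,080, which exceeds the €10,450 cap; the owner pays just €10,450 − €6,535 = €3,915.
Insurer pays the balance: €13,090 − €3,915 = €9,175.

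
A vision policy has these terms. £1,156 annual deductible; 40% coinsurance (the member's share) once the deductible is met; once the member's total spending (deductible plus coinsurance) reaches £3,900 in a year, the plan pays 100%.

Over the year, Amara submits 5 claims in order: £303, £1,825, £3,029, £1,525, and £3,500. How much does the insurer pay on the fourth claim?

£915

Claim 1 — £303: all of it applies to the deductible. Member pays £303; OOP now £303. Insurer: £303 − £303 = £0.
Claim 2 — £1,825: deductible takes £853, £972 remains; 40% of £972 = £388.80. Member owes £1,241.80 (running OOP £1,544.80). Insurer: £1,825 − £1,241.80 = £583.20.
Claim 3 — £3,029: deductible met; 40% of £3,029 = £1,211.60. Cost to member: £1,211.60. OOP to date £2,756.40. Insurer: £3,029 − £1,211.60 = £1,817.40.
Claim 4 — £1,525: deductible met; 40% of £1,525 = £610. Member pays £610; OOP now £3,366.40. Plan pays £1,525 − £610 = £915.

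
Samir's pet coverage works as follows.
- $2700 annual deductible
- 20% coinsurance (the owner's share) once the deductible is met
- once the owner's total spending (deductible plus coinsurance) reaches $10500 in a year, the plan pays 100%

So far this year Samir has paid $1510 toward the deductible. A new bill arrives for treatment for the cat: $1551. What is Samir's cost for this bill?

$1262.20

Remaining deductible: $2700 − $1510 = $1190.
That leaves $1551 − $1190 = $361 for coinsurance.
Owner's 20% share of $361 is $72.20.
That puts the owner's cost at $1190 + $72.20 = $1262.20 before any cap.
Year-to-date out-of-pocket becomes $1510 + $1262.20 = $2772.20, still under the $10500 maximum, so no cap applies.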